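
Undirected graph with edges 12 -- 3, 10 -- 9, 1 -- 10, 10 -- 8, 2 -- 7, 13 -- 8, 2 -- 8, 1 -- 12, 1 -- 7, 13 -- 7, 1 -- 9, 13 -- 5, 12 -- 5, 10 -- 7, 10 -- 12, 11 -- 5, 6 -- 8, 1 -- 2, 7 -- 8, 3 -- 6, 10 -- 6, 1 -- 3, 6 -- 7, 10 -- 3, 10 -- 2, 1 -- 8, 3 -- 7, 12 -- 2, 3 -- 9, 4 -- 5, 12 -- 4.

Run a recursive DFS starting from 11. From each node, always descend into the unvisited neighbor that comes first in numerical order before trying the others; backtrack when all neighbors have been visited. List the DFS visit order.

Visit 11
11 → 5
5 → 4
4 → 12
12 → 1
1 → 2
2 → 7
7 → 3
3 → 6
6 → 8
8 → 10
10 → 9
8 → 13

11 → 5 → 4 → 12 → 1 → 2 → 7 → 3 → 6 → 8 → 10 → 9 → 13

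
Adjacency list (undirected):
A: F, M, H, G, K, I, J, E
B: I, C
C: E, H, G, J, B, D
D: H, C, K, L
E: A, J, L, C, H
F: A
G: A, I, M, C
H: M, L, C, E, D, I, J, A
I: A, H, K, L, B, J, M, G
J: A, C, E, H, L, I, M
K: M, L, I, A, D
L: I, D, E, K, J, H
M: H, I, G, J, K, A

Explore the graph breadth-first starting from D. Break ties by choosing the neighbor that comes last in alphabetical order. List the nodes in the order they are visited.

D -> L -> K -> H -> C -> J -> I -> E -> M -> A -> G -> B -> F

Visit D; enqueue L, K, H, C → queue [L, K, H, C]
Visit L; enqueue J, I, E → queue [K, H, C, J, I, E]
Visit K; enqueue M, A → queue [H, C, J, I, E, M, A]
Visit H → queue [C, J, I, E, M, A]
Visit C; enqueue G, B → queue [J, I, E, M, A, G, B]
Visit J → queue [I, E, M, A, G, B]
Visit I → queue [E, M, A, G, B]
Visit E → queue [M, A, G, B]
Visit M → queue [A, G, B]
Visit A; enqueue F → queue [G, B, F]
Visit G → queue [B, F]
Visit B → queue [F]
Visit F → queue []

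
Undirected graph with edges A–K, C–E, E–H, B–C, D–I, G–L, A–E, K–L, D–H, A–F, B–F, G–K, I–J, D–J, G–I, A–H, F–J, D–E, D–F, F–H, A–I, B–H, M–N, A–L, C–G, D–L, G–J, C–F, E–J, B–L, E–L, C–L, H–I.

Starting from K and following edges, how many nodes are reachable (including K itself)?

12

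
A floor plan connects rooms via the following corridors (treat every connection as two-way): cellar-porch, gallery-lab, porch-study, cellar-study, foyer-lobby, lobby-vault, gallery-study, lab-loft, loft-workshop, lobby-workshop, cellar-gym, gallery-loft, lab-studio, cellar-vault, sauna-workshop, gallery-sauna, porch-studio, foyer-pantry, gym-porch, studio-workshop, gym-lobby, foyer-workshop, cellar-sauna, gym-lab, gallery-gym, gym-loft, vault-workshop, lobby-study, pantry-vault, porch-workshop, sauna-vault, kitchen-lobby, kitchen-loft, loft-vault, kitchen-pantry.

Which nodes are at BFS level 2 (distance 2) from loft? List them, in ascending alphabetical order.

cellar, foyer, lobby, pantry, porch, sauna, studio, study

Level 0: loft
Level 1: gallery, gym, kitchen, lab, vault, workshop
Level 2: cellar, foyer, lobby, pantry, porch, sauna, studio, study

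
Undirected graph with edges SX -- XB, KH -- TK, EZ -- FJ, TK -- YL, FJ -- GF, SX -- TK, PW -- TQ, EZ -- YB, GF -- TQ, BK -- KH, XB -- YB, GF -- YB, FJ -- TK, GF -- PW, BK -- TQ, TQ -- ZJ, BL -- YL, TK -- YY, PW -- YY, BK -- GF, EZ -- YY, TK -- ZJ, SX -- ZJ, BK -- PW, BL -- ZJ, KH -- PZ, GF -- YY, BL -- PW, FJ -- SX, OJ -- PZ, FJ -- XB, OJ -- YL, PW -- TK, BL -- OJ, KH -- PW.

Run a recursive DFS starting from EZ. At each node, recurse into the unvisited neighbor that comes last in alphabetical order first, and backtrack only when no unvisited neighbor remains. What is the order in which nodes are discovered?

EZ, YY, TK, ZJ, TQ, PW, KH, PZ, OJ, YL, BL, BK, GF, YB, XB, SX, FJ

Visit EZ
EZ → YY
YY → TK
TK → ZJ
ZJ → TQ
TQ → PW
PW → KH
KH → PZ
PZ → OJ
OJ → YL
YL → BL
KH → BK
BK → GF
GF → YB
YB → XB
XB → SX
SX → FJ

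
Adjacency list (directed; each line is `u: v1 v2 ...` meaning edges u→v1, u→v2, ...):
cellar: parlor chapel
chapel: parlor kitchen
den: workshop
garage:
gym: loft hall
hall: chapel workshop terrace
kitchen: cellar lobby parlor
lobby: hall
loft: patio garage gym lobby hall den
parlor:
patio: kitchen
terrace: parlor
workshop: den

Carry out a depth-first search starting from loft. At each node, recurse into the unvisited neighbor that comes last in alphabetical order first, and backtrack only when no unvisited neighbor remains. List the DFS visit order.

loft, patio, kitchen, parlor, lobby, hall, workshop, den, terrace, chapel, cellar, gym, garage

Visit loft
loft → patio
patio → kitchen
kitchen → parlor
kitchen → lobby
lobby → hall
hall → workshop
workshop → den
hall → terrace
hall → chapel
kitchen → cellar
loft → gym
loft → garage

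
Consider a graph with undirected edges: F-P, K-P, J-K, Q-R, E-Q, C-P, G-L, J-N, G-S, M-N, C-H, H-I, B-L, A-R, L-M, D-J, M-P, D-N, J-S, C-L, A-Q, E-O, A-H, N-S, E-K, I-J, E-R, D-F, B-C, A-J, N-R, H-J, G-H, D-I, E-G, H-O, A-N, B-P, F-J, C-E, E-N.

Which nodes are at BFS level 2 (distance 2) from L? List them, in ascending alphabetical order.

Level 0: L
Level 1: B, C, G, M
Level 2: E, H, N, P, S
Level 3: A, D, F, I, J, K, O, Q, R

E, H, N, P, S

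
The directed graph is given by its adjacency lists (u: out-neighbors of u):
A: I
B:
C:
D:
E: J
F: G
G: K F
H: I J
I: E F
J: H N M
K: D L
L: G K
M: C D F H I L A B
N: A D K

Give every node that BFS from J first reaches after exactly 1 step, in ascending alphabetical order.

Level 0: J
Level 1: H, M, N
Level 2: A, B, C, D, F, I, K, L
Level 3: E, G

H, M, N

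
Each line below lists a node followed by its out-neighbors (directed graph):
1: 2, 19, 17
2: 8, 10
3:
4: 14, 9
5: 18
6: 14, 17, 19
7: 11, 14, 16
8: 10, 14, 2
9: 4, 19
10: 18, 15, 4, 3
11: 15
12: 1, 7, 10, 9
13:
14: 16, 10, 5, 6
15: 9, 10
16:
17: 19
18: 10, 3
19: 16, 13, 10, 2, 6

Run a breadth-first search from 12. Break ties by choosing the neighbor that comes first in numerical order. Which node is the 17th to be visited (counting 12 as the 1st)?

Visit 12; enqueue 1, 7, 9, 10 → queue [1, 7, 9, 10]
Visit 1; enqueue 2, 17, 19 → queue [7, 9, 10, 2, 17, 19]
Visit 7; enqueue 11, 14, 16 → queue [9, 10, 2, 17, 19, 11, 14, 16]
Visit 9; enqueue 4 → queue [10, 2, 17, 19, 11, 14, 16, 4]
Visit 10; enqueue 3, 15, 18 → queue [2, 17, 19, 11, 14, 16, 4, 3, 15, 18]
Visit 2; enqueue 8 → queue [17, 19, 11, 14, 16, 4, 3, 15, 18, 8]
Visit 17 → queue [19, 11, 14, 16, 4, 3, 15, 18, 8]
Visit 19; enqueue 6, 13 → queue [11, 14, 16, 4, 3, 15, 18, 8, 6, 13]
Visit 11 → queue [14, 16, 4, 3, 15, 18, 8, 6, 13]
Visit 14; enqueue 5 → queue [16, 4, 3, 15, 18, 8, 6, 13, 5]
Visit 16 → queue [4, 3, 15, 18, 8, 6, 13, 5]
Visit 4 → queue [3, 15, 18, 8, 6, 13, 5]
Visit 3 → queue [15, 18, 8, 6, 13, 5]
Visit 15 → queue [18, 8, 6, 13, 5]
Visit 18 → queue [8, 6, 13, 5]
Visit 8 → queue [6, 13, 5]
Visit 6 → queue [13, 5]
Visit 13 → queue [5]
Visit 5 → queue []

Visit order: 12, 1, 7, 9, 10, 2, 17, 19, 11, 14, 16, 4, 3, 15, 18, 8, 6, 13, 5

6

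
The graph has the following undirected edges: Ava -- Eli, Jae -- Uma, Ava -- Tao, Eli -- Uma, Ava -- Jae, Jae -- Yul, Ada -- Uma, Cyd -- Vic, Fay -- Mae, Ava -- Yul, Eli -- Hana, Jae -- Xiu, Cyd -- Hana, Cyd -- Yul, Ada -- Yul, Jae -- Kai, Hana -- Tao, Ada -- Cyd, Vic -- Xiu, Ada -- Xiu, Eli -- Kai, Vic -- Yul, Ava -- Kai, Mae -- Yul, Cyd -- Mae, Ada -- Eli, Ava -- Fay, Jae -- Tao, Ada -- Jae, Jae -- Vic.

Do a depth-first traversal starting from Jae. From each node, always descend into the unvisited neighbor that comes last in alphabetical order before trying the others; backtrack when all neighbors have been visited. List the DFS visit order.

Visit Jae
Jae → Yul
Yul → Vic
Vic → Xiu
Xiu → Ada
Ada → Uma
Uma → Eli
Eli → Kai
Kai → Ava
Ava → Tao
Tao → Hana
Hana → Cyd
Cyd → Mae
Mae → Fay

Jae → Yul → Vic → Xiu → Ada → Uma → Eli → Kai → Ava → Tao → Hana → Cyd → Mae → Fay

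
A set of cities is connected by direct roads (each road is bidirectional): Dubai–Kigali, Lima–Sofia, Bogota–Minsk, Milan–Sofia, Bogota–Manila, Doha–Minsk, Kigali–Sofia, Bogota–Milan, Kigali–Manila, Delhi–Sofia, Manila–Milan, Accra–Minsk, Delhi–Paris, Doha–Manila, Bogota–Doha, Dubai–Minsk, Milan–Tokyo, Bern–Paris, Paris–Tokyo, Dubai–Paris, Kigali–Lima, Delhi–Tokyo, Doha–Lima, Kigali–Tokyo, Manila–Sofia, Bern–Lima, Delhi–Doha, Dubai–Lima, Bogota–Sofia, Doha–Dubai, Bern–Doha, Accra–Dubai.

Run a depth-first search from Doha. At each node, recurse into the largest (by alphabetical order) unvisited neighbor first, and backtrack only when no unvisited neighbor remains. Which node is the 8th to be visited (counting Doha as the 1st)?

Manila

Visit Doha
Doha → Minsk
Minsk → Dubai
Dubai → Paris
Paris → Tokyo
Tokyo → Milan
Milan → Sofia
Sofia → Manila
Manila → Kigali
Kigali → Lima
Lima → Bern
Manila → Bogota
Sofia → Delhi
Dubai → Accra

Visit order: Doha, Minsk, Dubai, Paris, Tokyo, Milan, Sofia, Manila, Kigali, Lima, Bern, Bogota, Delhi, Accra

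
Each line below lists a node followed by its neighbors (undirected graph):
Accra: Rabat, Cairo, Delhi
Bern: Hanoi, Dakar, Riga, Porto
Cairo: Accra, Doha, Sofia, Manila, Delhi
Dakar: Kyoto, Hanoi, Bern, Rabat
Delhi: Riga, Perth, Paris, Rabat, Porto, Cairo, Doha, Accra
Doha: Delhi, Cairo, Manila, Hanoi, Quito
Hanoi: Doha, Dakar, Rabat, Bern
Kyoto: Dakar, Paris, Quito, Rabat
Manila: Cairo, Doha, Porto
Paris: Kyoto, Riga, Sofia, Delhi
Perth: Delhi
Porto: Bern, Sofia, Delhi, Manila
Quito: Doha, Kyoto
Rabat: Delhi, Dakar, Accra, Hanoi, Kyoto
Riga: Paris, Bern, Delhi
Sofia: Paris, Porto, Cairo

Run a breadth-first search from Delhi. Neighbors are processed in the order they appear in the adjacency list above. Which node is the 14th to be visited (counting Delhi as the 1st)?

Hanoi

Visit Delhi; enqueue Riga, Perth, Paris, Rabat, Porto, Cairo, Doha, Accra → queue [Riga, Perth, Paris, Rabat, Porto, Cairo, Doha, Accra]
Visit Riga; enqueue Bern → queue [Perth, Paris, Rabat, Porto, Cairo, Doha, Accra, Bern]
Visit Perth → queue [Paris, Rabat, Porto, Cairo, Doha, Accra, Bern]
Visit Paris; enqueue Kyoto, Sofia → queue [Rabat, Porto, Cairo, Doha, Accra, Bern, Kyoto, Sofia]
Visit Rabat; enqueue Dakar, Hanoi → queue [Porto, Cairo, Doha, Accra, Bern, Kyoto, Sofia, Dakar, Hanoi]
Visit Porto; enqueue Manila → queue [Cairo, Doha, Accra, Bern, Kyoto, Sofia, Dakar, Hanoi, Manila]
Visit Cairo → queue [Doha, Accra, Bern, Kyoto, Sofia, Dakar, Hanoi, Manila]
Visit Doha; enqueue Quito → queue [Accra, Bern, Kyoto, Sofia, Dakar, Hanoi, Manila, Quito]
Visit Accra → queue [Bern, Kyoto, Sofia, Dakar, Hanoi, Manila, Quito]
Visit Bern → queue [Kyoto, Sofia, Dakar, Hanoi, Manila, Quito]
Visit Kyoto → queue [Sofia, Dakar, Hanoi, Manila, Quito]
Visit Sofia → queue [Dakar, Hanoi, Manila, Quito]
Visit Dakar → queue [Hanoi, Manila, Quito]
Visit Hanoi → queue [Manila, Quito]
Visit Manila → queue [Quito]
Visit Quito → queue []

Visit order: Delhi, Riga, Perth, Paris, Rabat, Porto, Cairo, Doha, Accra, Bern, Kyoto, Sofia, Dakar, Hanoi, Manila, Quito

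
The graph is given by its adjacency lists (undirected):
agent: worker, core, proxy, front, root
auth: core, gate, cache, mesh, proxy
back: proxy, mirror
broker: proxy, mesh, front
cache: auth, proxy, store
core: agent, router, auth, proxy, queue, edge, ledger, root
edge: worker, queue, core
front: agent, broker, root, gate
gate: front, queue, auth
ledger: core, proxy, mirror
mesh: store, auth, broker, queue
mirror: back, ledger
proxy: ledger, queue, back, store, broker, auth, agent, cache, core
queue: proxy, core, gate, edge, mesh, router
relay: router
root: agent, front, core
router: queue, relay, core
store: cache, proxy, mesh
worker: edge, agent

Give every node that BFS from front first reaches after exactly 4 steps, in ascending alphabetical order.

mirror, relay

Level 0: front
Level 1: agent, broker, gate, root
Level 2: auth, core, mesh, proxy, queue, worker
Level 3: back, cache, edge, ledger, router, store
Level 4: mirror, relay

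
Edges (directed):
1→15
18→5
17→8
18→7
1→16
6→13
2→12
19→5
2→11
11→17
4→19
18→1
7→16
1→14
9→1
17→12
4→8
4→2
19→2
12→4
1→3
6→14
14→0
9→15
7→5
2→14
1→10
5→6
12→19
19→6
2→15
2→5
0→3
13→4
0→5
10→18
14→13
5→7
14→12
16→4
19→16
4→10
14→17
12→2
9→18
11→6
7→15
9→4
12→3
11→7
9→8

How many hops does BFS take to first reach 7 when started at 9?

Level 0: 9
Level 1: 1, 4, 8, 15, 18
Level 2: 2, 3, 5, 7, 10, 14, 16, 19
Level 3: 0, 6, 11, 12, 13, 17
7 first appears at level 2.

2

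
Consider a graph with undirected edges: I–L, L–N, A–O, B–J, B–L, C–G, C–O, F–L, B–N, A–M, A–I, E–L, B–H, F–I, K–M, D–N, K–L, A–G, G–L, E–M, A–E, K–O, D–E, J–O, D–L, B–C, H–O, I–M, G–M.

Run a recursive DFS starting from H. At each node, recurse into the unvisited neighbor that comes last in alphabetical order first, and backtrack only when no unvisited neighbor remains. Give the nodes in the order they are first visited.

H → O → K → M → I → L → N → D → E → A → G → C → B → J → F

Visit H
H → O
O → K
K → M
M → I
I → L
L → N
N → D
D → E
E → A
A → G
G → C
C → B
B → J
L → F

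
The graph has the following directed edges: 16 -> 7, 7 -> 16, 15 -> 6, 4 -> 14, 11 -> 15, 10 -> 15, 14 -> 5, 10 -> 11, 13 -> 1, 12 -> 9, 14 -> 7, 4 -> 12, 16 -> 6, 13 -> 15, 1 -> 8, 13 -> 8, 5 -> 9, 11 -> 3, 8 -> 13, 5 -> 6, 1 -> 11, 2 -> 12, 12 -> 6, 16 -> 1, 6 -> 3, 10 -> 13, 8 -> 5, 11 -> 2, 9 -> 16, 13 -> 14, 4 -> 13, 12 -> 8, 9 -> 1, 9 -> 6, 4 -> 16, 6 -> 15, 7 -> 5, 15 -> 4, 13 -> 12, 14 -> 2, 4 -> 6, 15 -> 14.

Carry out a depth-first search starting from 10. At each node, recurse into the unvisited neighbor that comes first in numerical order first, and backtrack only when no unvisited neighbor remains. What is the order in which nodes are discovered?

Visit 10
10 → 11
11 → 2
2 → 12
12 → 6
6 → 3
6 → 15
15 → 4
4 → 13
13 → 1
1 → 8
8 → 5
5 → 9
9 → 16
16 → 7
13 → 14

10, 11, 2, 12, 6, 3, 15, 4, 13, 1, 8, 5, 9, 16, 7, 14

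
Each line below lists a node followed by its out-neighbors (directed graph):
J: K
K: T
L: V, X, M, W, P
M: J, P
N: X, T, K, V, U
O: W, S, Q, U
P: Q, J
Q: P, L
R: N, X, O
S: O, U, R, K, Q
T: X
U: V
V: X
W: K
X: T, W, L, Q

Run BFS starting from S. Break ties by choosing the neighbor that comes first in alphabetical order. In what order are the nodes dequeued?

S -> K -> O -> Q -> R -> U -> T -> W -> L -> P -> N -> X -> V -> M -> J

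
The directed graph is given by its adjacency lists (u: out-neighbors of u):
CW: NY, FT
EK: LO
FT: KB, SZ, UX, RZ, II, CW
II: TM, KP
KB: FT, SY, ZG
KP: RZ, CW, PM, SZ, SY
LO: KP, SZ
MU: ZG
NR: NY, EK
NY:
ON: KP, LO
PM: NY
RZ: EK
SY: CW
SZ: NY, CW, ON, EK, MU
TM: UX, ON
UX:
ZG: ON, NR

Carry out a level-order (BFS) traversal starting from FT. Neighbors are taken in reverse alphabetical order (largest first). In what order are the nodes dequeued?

Visit FT; enqueue UX, SZ, RZ, KB, II, CW → queue [UX, SZ, RZ, KB, II, CW]
Visit UX → queue [SZ, RZ, KB, II, CW]
Visit SZ; enqueue ON, NY, MU, EK → queue [RZ, KB, II, CW, ON, NY, MU, EK]
Visit RZ → queue [KB, II, CW, ON, NY, MU, EK]
Visit KB; enqueue ZG, SY → queue [II, CW, ON, NY, MU, EK, ZG, SY]
Visit II; enqueue TM, KP → queue [CW, ON, NY, MU, EK, ZG, SY, TM, KP]
Visit CW → queue [ON, NY, MU, EK, ZG, SY, TM, KP]
Visit ON; enqueue LO → queue [NY, MU, EK, ZG, SY, TM, KP, LO]
Visit NY → queue [MU, EK, ZG, SY, TM, KP, LO]
Visit MU → queue [EK, ZG, SY, TM, KP, LO]
Visit EK → queue [ZG, SY, TM, KP, LO]
Visit ZG; enqueue NR → queue [SY, TM, KP, LO, NR]
Visit SY → queue [TM, KP, LO, NR]
Visit TM → queue [KP, LO, NR]
Visit KP; enqueue PM → queue [LO, NR, PM]
Visit LO → queue [NR, PM]
Visit NR → queue [PM]
Visit PM → queue []

FT -> UX -> SZ -> RZ -> KB -> II -> CW -> ON -> NY -> MU -> EK -> ZG -> SY -> TM -> KP -> LO -> NR -> PM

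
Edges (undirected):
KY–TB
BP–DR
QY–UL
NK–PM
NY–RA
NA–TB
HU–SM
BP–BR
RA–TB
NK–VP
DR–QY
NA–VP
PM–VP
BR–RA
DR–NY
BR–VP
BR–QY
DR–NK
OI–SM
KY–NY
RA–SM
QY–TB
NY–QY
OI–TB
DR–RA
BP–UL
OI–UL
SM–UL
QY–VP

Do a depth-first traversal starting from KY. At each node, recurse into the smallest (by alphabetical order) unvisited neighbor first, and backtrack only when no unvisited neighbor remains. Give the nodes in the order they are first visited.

Visit KY
KY → NY
NY → DR
DR → BP
BP → BR
BR → QY
QY → TB
TB → NA
NA → VP
VP → NK
NK → PM
TB → OI
OI → SM
SM → HU
SM → RA
SM → UL

KY, NY, DR, BP, BR, QY, TB, NA, VP, NK, PM, OI, SM, HU, RA, UL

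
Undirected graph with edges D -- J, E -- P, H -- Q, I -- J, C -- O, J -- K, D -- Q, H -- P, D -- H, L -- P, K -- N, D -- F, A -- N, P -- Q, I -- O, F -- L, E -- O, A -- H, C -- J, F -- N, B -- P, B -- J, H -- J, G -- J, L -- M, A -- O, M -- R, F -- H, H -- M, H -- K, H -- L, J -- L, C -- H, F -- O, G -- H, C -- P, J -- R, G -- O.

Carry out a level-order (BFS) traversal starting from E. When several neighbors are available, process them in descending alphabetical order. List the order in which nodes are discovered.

Visit E; enqueue P, O → queue [P, O]
Visit P; enqueue Q, L, H, C, B → queue [O, Q, L, H, C, B]
Visit O; enqueue I, G, F, A → queue [Q, L, H, C, B, I, G, F, A]
Visit Q; enqueue D → queue [L, H, C, B, I, G, F, A, D]
Visit L; enqueue M, J → queue [H, C, B, I, G, F, A, D, M, J]
Visit H; enqueue K → queue [C, B, I, G, F, A, D, M, J, K]
Visit C → queue [B, I, G, F, A, D, M, J, K]
Visit B → queue [I, G, F, A, D, M, J, K]
Visit I → queue [G, F, A, D, M, J, K]
Visit G → queue [F, A, D, M, J, K]
Visit F; enqueue N → queue [A, D, M, J, K, N]
Visit A → queue [D, M, J, K, N]
Visit D → queue [M, J, K, N]
Visit M; enqueue R → queue [J, K, N, R]
Visit J → queue [K, N, R]
Visit K → queue [N, R]
Visit N → queue [R]
Visit R → queue []

E, P, O, Q, L, H, C, B, I, G, F, A, D, M, J, K, N, R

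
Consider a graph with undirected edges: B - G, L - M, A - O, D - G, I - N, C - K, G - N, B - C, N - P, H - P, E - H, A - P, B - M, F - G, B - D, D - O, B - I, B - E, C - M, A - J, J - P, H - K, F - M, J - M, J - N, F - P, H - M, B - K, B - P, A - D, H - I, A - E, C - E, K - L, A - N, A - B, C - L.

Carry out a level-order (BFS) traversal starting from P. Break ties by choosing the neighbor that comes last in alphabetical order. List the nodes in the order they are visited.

Visit P; enqueue N, J, H, F, B, A → queue [N, J, H, F, B, A]
Visit N; enqueue I, G → queue [J, H, F, B, A, I, G]
Visit J; enqueue M → queue [H, F, B, A, I, G, M]
Visit H; enqueue K, E → queue [F, B, A, I, G, M, K, E]
Visit F → queue [B, A, I, G, M, K, E]
Visit B; enqueue D, C → queue [A, I, G, M, K, E, D, C]
Visit A; enqueue O → queue [I, G, M, K, E, D, C, O]
Visit I → queue [G, M, K, E, D, C, O]
Visit G → queue [M, K, E, D, C, O]
Visit M; enqueue L → queue [K, E, D, C, O, L]
Visit K → queue [E, D, C, O, L]
Visit E → queue [D, C, O, L]
Visit D → queue [C, O, L]
Visit C → queue [O, L]
Visit O → queue [L]
Visit L → queue []

P, N, J, H, F, B, A, I, G, M, K, E, D, C, O, L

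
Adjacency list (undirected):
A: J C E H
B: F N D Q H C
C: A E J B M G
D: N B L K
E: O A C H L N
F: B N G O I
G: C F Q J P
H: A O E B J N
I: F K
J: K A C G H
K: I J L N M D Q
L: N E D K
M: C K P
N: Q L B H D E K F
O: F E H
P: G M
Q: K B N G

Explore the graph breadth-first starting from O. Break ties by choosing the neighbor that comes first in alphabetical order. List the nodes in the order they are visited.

O -> E -> F -> H -> A -> C -> L -> N -> B -> G -> I -> J -> M -> D -> K -> Q -> P

Visit O; enqueue E, F, H → queue [E, F, H]
Visit E; enqueue A, C, L, N → queue [F, H, A, C, L, N]
Visit F; enqueue B, G, I → queue [H, A, C, L, N, B, G, I]
Visit H; enqueue J → queue [A, C, L, N, B, G, I, J]
Visit A → queue [C, L, N, B, G, I, J]
Visit C; enqueue M → queue [L, N, B, G, I, J, M]
Visit L; enqueue D, K → queue [N, B, G, I, J, M, D, K]
Visit N; enqueue Q → queue [B, G, I, J, M, D, K, Q]
Visit B → queue [G, I, J, M, D, K, Q]
Visit G; enqueue P → queue [I, J, M, D, K, Q, P]
Visit I → queue [J, M, D, K, Q, P]
Visit J → queue [M, D, K, Q, P]
Visit M → queue [D, K, Q, P]
Visit D → queue [K, Q, P]
Visit K → queue [Q, P]
Visit Q → queue [P]
Visit P → queue []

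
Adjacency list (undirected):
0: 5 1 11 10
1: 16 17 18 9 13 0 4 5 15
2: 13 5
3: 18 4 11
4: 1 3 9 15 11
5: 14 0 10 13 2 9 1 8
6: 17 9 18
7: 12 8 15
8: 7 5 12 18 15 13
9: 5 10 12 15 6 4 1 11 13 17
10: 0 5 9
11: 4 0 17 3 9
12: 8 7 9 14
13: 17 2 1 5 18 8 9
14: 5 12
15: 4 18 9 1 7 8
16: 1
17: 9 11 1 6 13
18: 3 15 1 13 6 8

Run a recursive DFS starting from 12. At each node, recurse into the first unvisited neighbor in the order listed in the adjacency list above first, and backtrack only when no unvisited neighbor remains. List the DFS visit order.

Visit 12
12 → 8
8 → 7
7 → 15
15 → 4
4 → 1
1 → 16
1 → 17
17 → 9
9 → 5
5 → 14
5 → 0
0 → 11
11 → 3
3 → 18
18 → 13
13 → 2
18 → 6
0 → 10

12, 8, 7, 15, 4, 1, 16, 17, 9, 5, 14, 0, 11, 3, 18, 13, 2, 6, 10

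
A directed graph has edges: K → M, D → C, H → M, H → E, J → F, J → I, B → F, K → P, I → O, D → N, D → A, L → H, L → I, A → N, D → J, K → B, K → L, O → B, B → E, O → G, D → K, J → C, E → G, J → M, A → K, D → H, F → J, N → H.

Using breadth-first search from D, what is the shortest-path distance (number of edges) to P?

Level 0: D
Level 1: A, C, H, J, K, N
Level 2: B, E, F, I, L, M, P
Level 3: G, O
P first appears at level 2.

2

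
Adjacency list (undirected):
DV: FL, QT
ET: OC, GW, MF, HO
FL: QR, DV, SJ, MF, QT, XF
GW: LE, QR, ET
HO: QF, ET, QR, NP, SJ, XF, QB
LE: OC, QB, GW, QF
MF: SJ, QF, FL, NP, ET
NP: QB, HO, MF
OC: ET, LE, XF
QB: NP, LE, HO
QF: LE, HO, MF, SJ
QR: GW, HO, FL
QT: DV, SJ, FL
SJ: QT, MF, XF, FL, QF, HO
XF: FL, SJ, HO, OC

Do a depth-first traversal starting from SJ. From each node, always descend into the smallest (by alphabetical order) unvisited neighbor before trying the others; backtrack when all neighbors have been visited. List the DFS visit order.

SJ FL DV QT MF ET GW LE OC XF HO NP QB QF QR

Visit SJ
SJ → FL
FL → DV
DV → QT
FL → MF
MF → ET
ET → GW
GW → LE
LE → OC
OC → XF
XF → HO
HO → NP
NP → QB
HO → QF
HO → QR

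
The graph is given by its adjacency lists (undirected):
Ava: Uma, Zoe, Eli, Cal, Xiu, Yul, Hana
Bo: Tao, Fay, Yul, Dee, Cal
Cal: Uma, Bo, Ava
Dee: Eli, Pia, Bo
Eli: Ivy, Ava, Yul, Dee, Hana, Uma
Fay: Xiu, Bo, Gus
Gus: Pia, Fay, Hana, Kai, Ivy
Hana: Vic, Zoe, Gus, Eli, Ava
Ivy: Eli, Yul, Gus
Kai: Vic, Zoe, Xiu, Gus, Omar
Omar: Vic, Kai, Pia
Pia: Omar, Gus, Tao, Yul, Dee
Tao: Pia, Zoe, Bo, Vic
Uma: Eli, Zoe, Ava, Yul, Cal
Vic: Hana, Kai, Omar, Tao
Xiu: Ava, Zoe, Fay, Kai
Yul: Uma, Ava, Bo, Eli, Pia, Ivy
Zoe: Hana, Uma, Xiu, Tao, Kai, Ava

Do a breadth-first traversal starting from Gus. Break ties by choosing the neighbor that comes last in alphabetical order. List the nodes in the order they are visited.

Gus, Pia, Kai, Ivy, Hana, Fay, Yul, Tao, Omar, Dee, Zoe, Xiu, Vic, Eli, Ava, Bo, Uma, Cal

Visit Gus; enqueue Pia, Kai, Ivy, Hana, Fay → queue [Pia, Kai, Ivy, Hana, Fay]
Visit Pia; enqueue Yul, Tao, Omar, Dee → queue [Kai, Ivy, Hana, Fay, Yul, Tao, Omar, Dee]
Visit Kai; enqueue Zoe, Xiu, Vic → queue [Ivy, Hana, Fay, Yul, Tao, Omar, Dee, Zoe, Xiu, Vic]
Visit Ivy; enqueue Eli → queue [Hana, Fay, Yul, Tao, Omar, Dee, Zoe, Xiu, Vic, Eli]
Visit Hana; enqueue Ava → queue [Fay, Yul, Tao, Omar, Dee, Zoe, Xiu, Vic, Eli, Ava]
Visit Fay; enqueue Bo → queue [Yul, Tao, Omar, Dee, Zoe, Xiu, Vic, Eli, Ava, Bo]
Visit Yul; enqueue Uma → queue [Tao, Omar, Dee, Zoe, Xiu, Vic, Eli, Ava, Bo, Uma]
Visit Tao → queue [Omar, Dee, Zoe, Xiu, Vic, Eli, Ava, Bo, Uma]
Visit Omar → queue [Dee, Zoe, Xiu, Vic, Eli, Ava, Bo, Uma]
Visit Dee → queue [Zoe, Xiu, Vic, Eli, Ava, Bo, Uma]
Visit Zoe → queue [Xiu, Vic, Eli, Ava, Bo, Uma]
Visit Xiu → queue [Vic, Eli, Ava, Bo, Uma]
Visit Vic → queue [Eli, Ava, Bo, Uma]
Visit Eli → queue [Ava, Bo, Uma]
Visit Ava; enqueue Cal → queue [Bo, Uma, Cal]
Visit Bo → queue [Uma, Cal]
Visit Uma → queue [Cal]
Visit Cal → queue []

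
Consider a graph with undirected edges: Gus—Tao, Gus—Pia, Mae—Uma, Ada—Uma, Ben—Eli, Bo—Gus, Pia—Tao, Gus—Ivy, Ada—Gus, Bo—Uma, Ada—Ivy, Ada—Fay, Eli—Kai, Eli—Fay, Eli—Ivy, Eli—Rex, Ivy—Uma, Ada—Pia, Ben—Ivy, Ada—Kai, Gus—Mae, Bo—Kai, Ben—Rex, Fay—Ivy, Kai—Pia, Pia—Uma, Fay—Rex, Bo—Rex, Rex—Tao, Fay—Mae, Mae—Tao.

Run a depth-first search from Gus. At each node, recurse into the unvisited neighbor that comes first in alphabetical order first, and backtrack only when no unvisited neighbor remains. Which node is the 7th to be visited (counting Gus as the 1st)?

Uma

Visit Gus
Gus → Ada
Ada → Fay
Fay → Eli
Eli → Ben
Ben → Ivy
Ivy → Uma
Uma → Bo
Bo → Kai
Kai → Pia
Pia → Tao
Tao → Mae
Tao → Rex

Visit order: Gus, Ada, Fay, Eli, Ben, Ivy, Uma, Bo, Kai, Pia, Tao, Mae, Rex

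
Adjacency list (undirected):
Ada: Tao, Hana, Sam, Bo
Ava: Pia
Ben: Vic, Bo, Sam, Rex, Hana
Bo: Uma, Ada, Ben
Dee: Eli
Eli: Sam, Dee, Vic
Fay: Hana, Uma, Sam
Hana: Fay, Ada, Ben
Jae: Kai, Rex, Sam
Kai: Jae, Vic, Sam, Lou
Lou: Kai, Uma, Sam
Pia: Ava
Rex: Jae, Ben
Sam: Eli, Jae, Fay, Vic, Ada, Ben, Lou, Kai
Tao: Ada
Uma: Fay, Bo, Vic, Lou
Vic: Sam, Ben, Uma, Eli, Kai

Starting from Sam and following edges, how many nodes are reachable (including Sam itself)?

15

BFS from Sam visits: Sam, Ada, Ben, Eli, Fay, Jae, Kai, Lou, Vic, Bo, Hana, Tao, Rex, Dee, Uma
Reachable nodes: 15 of 17 total.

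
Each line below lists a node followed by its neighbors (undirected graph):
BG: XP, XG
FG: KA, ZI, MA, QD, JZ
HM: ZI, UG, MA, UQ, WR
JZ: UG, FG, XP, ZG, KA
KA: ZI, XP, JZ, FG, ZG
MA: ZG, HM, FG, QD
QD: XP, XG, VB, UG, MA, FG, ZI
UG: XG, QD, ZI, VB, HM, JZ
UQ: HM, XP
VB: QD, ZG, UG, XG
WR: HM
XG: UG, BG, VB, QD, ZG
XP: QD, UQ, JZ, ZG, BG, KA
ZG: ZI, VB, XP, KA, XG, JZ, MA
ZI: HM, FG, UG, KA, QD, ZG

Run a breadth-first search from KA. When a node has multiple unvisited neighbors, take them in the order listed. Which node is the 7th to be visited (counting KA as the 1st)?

HM

Visit KA; enqueue ZI, XP, JZ, FG, ZG → queue [ZI, XP, JZ, FG, ZG]
Visit ZI; enqueue HM, UG, QD → queue [XP, JZ, FG, ZG, HM, UG, QD]
Visit XP; enqueue UQ, BG → queue [JZ, FG, ZG, HM, UG, QD, UQ, BG]
Visit JZ → queue [FG, ZG, HM, UG, QD, UQ, BG]
Visit FG; enqueue MA → queue [ZG, HM, UG, QD, UQ, BG, MA]
Visit ZG; enqueue VB, XG → queue [HM, UG, QD, UQ, BG, MA, VB, XG]
Visit HM; enqueue WR → queue [UG, QD, UQ, BG, MA, VB, XG, WR]
Visit UG → queue [QD, UQ, BG, MA, VB, XG, WR]
Visit QD → queue [UQ, BG, MA, VB, XG, WR]
Visit UQ → queue [BG, MA, VB, XG, WR]
Visit BG → queue [MA, VB, XG, WR]
Visit MA → queue [VB, XG, WR]
Visit VB → queue [XG, WR]
Visit XG → queue [WR]
Visit WR → queue []

Visit order: KA, ZI, XP, JZ, FG, ZG, HM, UG, QD, UQ, BG, MA, VB, XG, WR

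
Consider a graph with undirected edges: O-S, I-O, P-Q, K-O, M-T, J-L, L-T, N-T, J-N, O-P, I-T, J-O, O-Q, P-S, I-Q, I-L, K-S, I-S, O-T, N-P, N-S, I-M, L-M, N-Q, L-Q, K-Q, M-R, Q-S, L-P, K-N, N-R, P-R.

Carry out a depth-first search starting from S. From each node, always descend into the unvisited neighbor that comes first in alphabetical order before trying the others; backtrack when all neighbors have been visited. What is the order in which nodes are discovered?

Visit S
S → I
I → L
L → J
J → N
N → K
K → O
O → P
P → Q
P → R
R → M
M → T

S I L J N K O P Q R M T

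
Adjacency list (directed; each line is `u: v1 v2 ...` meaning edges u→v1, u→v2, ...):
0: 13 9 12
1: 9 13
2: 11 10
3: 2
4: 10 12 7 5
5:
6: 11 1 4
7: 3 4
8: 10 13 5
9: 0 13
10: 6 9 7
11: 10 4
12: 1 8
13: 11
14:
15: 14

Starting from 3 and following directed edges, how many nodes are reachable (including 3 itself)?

BFS from 3 visits: 3, 2, 11, 10, 4, 6, 9, 7, 12, 5, 1, 0, 13, 8
Reachable nodes: 14 of 16 total.

14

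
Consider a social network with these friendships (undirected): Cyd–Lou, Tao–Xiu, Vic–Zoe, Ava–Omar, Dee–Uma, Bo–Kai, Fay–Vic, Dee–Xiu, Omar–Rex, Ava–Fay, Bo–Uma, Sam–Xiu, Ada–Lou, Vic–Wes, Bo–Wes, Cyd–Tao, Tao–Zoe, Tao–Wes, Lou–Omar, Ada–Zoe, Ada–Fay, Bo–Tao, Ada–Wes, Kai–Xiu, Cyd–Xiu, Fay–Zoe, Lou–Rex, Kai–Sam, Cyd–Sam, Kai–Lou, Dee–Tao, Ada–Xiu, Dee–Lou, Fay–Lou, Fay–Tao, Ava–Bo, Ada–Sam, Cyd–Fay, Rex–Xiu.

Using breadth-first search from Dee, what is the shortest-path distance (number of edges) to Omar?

Level 0: Dee
Level 1: Lou, Tao, Uma, Xiu
Level 2: Ada, Bo, Cyd, Fay, Kai, Omar, Rex, Sam, Wes, Zoe
Level 3: Ava, Vic
Omar first appears at level 2.

2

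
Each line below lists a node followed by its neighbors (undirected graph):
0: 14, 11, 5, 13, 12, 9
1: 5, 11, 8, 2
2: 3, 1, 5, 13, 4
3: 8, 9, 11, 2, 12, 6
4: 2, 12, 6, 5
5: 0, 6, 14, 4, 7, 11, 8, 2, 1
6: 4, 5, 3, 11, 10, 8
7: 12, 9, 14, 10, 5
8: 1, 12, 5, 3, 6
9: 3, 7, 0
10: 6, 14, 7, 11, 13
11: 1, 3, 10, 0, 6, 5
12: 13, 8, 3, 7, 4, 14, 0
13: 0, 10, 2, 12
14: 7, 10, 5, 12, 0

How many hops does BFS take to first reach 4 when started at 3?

2

Level 0: 3
Level 1: 2, 6, 8, 9, 11, 12
Level 2: 0, 1, 4, 5, 7, 10, 13, 14
4 first appears at level 2.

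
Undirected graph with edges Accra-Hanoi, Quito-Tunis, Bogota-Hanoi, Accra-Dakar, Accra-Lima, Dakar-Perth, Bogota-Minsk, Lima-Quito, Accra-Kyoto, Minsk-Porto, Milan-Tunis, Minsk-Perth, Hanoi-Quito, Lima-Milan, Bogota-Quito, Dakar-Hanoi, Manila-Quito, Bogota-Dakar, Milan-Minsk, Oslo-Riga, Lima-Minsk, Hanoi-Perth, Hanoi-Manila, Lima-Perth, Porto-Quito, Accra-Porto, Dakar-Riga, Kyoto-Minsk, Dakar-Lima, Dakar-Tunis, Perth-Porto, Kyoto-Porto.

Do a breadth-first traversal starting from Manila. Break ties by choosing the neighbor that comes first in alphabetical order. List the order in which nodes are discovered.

Visit Manila; enqueue Hanoi, Quito → queue [Hanoi, Quito]
Visit Hanoi; enqueue Accra, Bogota, Dakar, Perth → queue [Quito, Accra, Bogota, Dakar, Perth]
Visit Quito; enqueue Lima, Porto, Tunis → queue [Accra, Bogota, Dakar, Perth, Lima, Porto, Tunis]
Visit Accra; enqueue Kyoto → queue [Bogota, Dakar, Perth, Lima, Porto, Tunis, Kyoto]
Visit Bogota; enqueue Minsk → queue [Dakar, Perth, Lima, Porto, Tunis, Kyoto, Minsk]
Visit Dakar; enqueue Riga → queue [Perth, Lima, Porto, Tunis, Kyoto, Minsk, Riga]
Visit Perth → queue [Lima, Porto, Tunis, Kyoto, Minsk, Riga]
Visit Lima; enqueue Milan → queue [Porto, Tunis, Kyoto, Minsk, Riga, Milan]
Visit Porto → queue [Tunis, Kyoto, Minsk, Riga, Milan]
Visit Tunis → queue [Kyoto, Minsk, Riga, Milan]
Visit Kyoto → queue [Minsk, Riga, Milan]
Visit Minsk → queue [Riga, Milan]
Visit Riga; enqueue Oslo → queue [Milan, Oslo]
Visit Milan → queue [Oslo]
Visit Oslo → queue []

Manila, Hanoi, Quito, Accra, Bogota, Dakar, Perth, Lima, Porto, Tunis, Kyoto, Minsk, Riga, Milan, Oslo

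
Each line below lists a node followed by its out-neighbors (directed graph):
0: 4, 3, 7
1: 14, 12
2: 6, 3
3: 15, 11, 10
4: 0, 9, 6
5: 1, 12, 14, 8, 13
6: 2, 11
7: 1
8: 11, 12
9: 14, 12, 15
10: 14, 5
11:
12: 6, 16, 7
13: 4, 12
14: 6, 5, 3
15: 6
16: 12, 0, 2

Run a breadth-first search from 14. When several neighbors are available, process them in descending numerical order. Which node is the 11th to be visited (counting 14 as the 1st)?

Visit 14; enqueue 6, 5, 3 → queue [6, 5, 3]
Visit 6; enqueue 11, 2 → queue [5, 3, 11, 2]
Visit 5; enqueue 13, 12, 8, 1 → queue [3, 11, 2, 13, 12, 8, 1]
Visit 3; enqueue 15, 10 → queue [11, 2, 13, 12, 8, 1, 15, 10]
Visit 11 → queue [2, 13, 12, 8, 1, 15, 10]
Visit 2 → queue [13, 12, 8, 1, 15, 10]
Visit 13; enqueue 4 → queue [12, 8, 1, 15, 10, 4]
Visit 12; enqueue 16, 7 → queue [8, 1, 15, 10, 4, 16, 7]
Visit 8 → queue [1, 15, 10, 4, 16, 7]
Visit 1 → queue [15, 10, 4, 16, 7]
Visit 15 → queue [10, 4, 16, 7]
Visit 10 → queue [4, 16, 7]
Visit 4; enqueue 9, 0 → queue [16, 7, 9, 0]
Visit 16 → queue [7, 9, 0]
Visit 7 → queue [9, 0]
Visit 9 → queue [0]
Visit 0 → queue []

Visit order: 14, 6, 5, 3, 11, 2, 13, 12, 8, 1, 15, 10, 4, 16, 7, 9, 0

15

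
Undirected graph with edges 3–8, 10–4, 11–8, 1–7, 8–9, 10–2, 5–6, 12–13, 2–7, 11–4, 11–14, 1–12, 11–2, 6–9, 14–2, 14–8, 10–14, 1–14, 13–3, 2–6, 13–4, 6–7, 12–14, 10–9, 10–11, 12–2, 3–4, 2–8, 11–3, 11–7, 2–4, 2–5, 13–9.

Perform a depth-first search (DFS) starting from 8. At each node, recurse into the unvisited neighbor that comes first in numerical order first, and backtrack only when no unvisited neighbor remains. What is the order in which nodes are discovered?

8 -> 2 -> 4 -> 3 -> 11 -> 7 -> 1 -> 12 -> 13 -> 9 -> 6 -> 5 -> 10 -> 14

Visit 8
8 → 2
2 → 4
4 → 3
3 → 11
11 → 7
7 → 1
1 → 12
12 → 13
13 → 9
9 → 6
6 → 5
9 → 10
10 → 14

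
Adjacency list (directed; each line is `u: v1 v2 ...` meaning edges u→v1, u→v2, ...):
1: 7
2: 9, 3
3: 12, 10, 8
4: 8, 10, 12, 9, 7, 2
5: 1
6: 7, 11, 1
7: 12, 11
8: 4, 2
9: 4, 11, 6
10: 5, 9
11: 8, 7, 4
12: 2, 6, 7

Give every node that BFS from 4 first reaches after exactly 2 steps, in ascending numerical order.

3, 5, 6, 11

Level 0: 4
Level 1: 2, 7, 8, 9, 10, 12
Level 2: 3, 5, 6, 11
Level 3: 1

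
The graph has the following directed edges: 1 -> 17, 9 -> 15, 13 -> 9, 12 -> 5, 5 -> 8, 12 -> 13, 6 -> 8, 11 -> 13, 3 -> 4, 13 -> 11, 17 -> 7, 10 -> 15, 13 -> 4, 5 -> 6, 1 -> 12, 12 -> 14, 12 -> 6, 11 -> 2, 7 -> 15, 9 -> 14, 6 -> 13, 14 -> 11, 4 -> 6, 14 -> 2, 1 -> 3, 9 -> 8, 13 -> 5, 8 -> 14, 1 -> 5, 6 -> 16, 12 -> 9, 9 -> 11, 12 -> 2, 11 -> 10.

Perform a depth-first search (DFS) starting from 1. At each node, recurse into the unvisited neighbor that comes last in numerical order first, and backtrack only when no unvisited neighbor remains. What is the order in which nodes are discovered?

Visit 1
1 → 17
17 → 7
7 → 15
1 → 12
12 → 14
14 → 11
11 → 13
13 → 9
9 → 8
13 → 5
5 → 6
6 → 16
13 → 4
11 → 10
11 → 2
1 → 3

1 -> 17 -> 7 -> 15 -> 12 -> 14 -> 11 -> 13 -> 9 -> 8 -> 5 -> 6 -> 16 -> 4 -> 10 -> 2 -> 3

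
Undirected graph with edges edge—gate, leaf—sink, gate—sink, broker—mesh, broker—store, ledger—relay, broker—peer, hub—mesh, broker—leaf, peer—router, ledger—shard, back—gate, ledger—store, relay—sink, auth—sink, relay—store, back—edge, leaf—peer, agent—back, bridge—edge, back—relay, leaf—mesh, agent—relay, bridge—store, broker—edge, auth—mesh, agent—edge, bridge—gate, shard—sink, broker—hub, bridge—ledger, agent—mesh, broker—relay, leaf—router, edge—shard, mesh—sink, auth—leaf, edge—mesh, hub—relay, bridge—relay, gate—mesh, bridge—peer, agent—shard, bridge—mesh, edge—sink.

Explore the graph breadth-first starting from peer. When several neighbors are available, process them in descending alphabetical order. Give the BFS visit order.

Visit peer; enqueue router, leaf, broker, bridge → queue [router, leaf, broker, bridge]
Visit router → queue [leaf, broker, bridge]
Visit leaf; enqueue sink, mesh, auth → queue [broker, bridge, sink, mesh, auth]
Visit broker; enqueue store, relay, hub, edge → queue [bridge, sink, mesh, auth, store, relay, hub, edge]
Visit bridge; enqueue ledger, gate → queue [sink, mesh, auth, store, relay, hub, edge, ledger, gate]
Visit sink; enqueue shard → queue [mesh, auth, store, relay, hub, edge, ledger, gate, shard]
Visit mesh; enqueue agent → queue [auth, store, relay, hub, edge, ledger, gate, shard, agent]
Visit auth → queue [store, relay, hub, edge, ledger, gate, shard, agent]
Visit store → queue [relay, hub, edge, ledger, gate, shard, agent]
Visit relay; enqueue back → queue [hub, edge, ledger, gate, shard, agent, back]
Visit hub → queue [edge, ledger, gate, shard, agent, back]
Visit edge → queue [ledger, gate, shard, agent, back]
Visit ledger → queue [gate, shard, agent, back]
Visit gate → queue [shard, agent, back]
Visit shard → queue [agent, back]
Visit agent → queue [back]
Visit back → queue []

peer, router, leaf, broker, bridge, sink, mesh, auth, store, relay, hub, edge, ledger, gate, shard, agent, back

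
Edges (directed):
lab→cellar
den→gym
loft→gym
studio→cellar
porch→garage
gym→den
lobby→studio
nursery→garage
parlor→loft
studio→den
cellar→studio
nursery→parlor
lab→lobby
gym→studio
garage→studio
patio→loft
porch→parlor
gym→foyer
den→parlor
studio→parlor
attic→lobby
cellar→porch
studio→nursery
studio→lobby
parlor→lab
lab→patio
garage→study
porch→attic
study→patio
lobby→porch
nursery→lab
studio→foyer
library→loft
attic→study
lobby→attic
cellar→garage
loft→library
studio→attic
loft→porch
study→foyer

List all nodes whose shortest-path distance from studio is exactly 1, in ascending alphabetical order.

attic, cellar, den, foyer, lobby, nursery, parlor

Level 0: studio
Level 1: attic, cellar, den, foyer, lobby, nursery, parlor
Level 2: garage, gym, lab, loft, porch, study
Level 3: library, patio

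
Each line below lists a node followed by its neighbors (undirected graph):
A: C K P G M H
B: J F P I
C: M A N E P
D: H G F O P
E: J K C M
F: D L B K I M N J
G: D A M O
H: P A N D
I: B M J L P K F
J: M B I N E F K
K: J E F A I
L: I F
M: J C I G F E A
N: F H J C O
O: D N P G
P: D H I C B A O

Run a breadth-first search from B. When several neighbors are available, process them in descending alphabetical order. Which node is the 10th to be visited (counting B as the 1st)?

A

Visit B; enqueue P, J, I, F → queue [P, J, I, F]
Visit P; enqueue O, H, D, C, A → queue [J, I, F, O, H, D, C, A]
Visit J; enqueue N, M, K, E → queue [I, F, O, H, D, C, A, N, M, K, E]
Visit I; enqueue L → queue [F, O, H, D, C, A, N, M, K, E, L]
Visit F → queue [O, H, D, C, A, N, M, K, E, L]
Visit O; enqueue G → queue [H, D, C, A, N, M, K, E, L, G]
Visit H → queue [D, C, A, N, M, K, E, L, G]
Visit D → queue [C, A, N, M, K, E, L, G]
Visit C → queue [A, N, M, K, E, L, G]
Visit A → queue [N, M, K, E, L, G]
Visit N → queue [M, K, E, L, G]
Visit M → queue [K, E, L, G]
Visit K → queue [E, L, G]
Visit E → queue [L, G]
Visit L → queue [G]
Visit G → queue []

Visit order: B, P, J, I, F, O, H, D, C, A, N, M, K, E, L, G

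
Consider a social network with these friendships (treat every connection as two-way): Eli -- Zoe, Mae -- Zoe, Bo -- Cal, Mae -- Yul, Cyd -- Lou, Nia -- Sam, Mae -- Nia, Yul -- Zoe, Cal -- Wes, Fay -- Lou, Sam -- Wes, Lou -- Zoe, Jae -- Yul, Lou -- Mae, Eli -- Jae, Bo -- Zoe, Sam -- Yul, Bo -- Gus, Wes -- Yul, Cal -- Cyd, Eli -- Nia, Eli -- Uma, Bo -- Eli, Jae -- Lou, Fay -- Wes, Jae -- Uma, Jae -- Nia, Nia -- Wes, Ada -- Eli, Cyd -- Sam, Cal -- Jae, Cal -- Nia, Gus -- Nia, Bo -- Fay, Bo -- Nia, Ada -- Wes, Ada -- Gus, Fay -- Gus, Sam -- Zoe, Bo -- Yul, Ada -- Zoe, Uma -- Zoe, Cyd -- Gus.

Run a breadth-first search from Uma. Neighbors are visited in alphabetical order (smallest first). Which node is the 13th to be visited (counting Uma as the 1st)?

Gus

Visit Uma; enqueue Eli, Jae, Zoe → queue [Eli, Jae, Zoe]
Visit Eli; enqueue Ada, Bo, Nia → queue [Jae, Zoe, Ada, Bo, Nia]
Visit Jae; enqueue Cal, Lou, Yul → queue [Zoe, Ada, Bo, Nia, Cal, Lou, Yul]
Visit Zoe; enqueue Mae, Sam → queue [Ada, Bo, Nia, Cal, Lou, Yul, Mae, Sam]
Visit Ada; enqueue Gus, Wes → queue [Bo, Nia, Cal, Lou, Yul, Mae, Sam, Gus, Wes]
Visit Bo; enqueue Fay → queue [Nia, Cal, Lou, Yul, Mae, Sam, Gus, Wes, Fay]
Visit Nia → queue [Cal, Lou, Yul, Mae, Sam, Gus, Wes, Fay]
Visit Cal; enqueue Cyd → queue [Lou, Yul, Mae, Sam, Gus, Wes, Fay, Cyd]
Visit Lou → queue [Yul, Mae, Sam, Gus, Wes, Fay, Cyd]
Visit Yul → queue [Mae, Sam, Gus, Wes, Fay, Cyd]
Visit Mae → queue [Sam, Gus, Wes, Fay, Cyd]
Visit Sam → queue [Gus, Wes, Fay, Cyd]
Visit Gus → queue [Wes, Fay, Cyd]
Visit Wes → queue [Fay, Cyd]
Visit Fay → queue [Cyd]
Visit Cyd → queue []

Visit order: Uma, Eli, Jae, Zoe, Ada, Bo, Nia, Cal, Lou, Yul, Mae, Sam, Gus, Wes, Fay, Cyd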